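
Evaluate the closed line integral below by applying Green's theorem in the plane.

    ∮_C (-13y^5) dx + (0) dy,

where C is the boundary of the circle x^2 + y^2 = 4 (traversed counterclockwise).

Green's theorem converts the closed line integral into a double integral over the enclosed region D:

    ∮_C P dx + Q dy = ∬_D (∂Q/∂x - ∂P/∂y) dA.

Here P = -13y^5, Q = 0, so

    ∂Q/∂x = 0,    ∂P/∂y = -65y^4,
    ∂Q/∂x - ∂P/∂y = 65y^4.

D is the region x^2 + y^2 ≤ 4. Evaluating the double integral:

In polar coordinates (x = r cos θ, y = r sin θ, dA = r dr dθ) the integrand becomes 65r^4sin(θ)^4, so

    ∬_D (65y^4) dA = ∫_0^{2π} ∫_0^{2} (65r^4sin(θ)^4) · r dr dθ.

Inner (r from 0 to 2): 2080sin(θ)^4/3.
Outer (θ from 0 to 2π): 520π.

Therefore ∮_C P dx + Q dy = 520π.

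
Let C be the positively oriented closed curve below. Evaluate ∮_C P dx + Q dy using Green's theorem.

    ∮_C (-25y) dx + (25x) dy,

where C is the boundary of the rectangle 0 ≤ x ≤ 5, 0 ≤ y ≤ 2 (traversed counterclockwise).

Green's theorem converts the closed line integral into a double integral over the enclosed region D:

    ∮_C P dx + Q dy = ∬_D (∂Q/∂x - ∂P/∂y) dA.

Here P = -25y, Q = 25x, so

    ∂Q/∂x = 25,    ∂P/∂y = -25,
    ∂Q/∂x - ∂P/∂y = 50.

D is the region 0 ≤ x ≤ 5, 0 ≤ y ≤ 2. Evaluating the double integral:

    ∬_D (50) dA = ∫_0^{5} ∫_0^{2} (50) dy dx.

Inner (y from 0 to 2): 100.
Outer (x from 0 to 5): 500.

Therefore ∮_C P dx + Q dy = 500.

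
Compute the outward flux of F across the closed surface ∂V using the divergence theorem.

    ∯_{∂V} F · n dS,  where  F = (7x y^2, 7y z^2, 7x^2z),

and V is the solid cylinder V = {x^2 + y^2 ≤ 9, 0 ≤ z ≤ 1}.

By the divergence theorem,

    ∯_{∂V} F · n dS = ∭_V (∇ · F) dV.

Compute the divergence:
    ∇ · F = ∂F_x/∂x + ∂F_y/∂y + ∂F_z/∂z = 7y^2 + 7z^2 + 7x^2 = 7x^2 + 7y^2 + 7z^2.

In cylindrical coordinates, x = r cos(θ), y = r sin(θ), z = z, dV = r dr dθ dz, with 0 ≤ r ≤ 3, 0 ≤ θ ≤ 2π, 0 ≤ z ≤ 1.

The integrand, after substitution and multiplying by the volume element, becomes (7r^2 + 7z^2) · r, so

    ∭_V (∇·F) dV = ∫_0^{2π} ∫_0^{3} ∫_0^{1} (7r^2 + 7z^2) · r dz dr dθ.

Inner (z from 0 to 1): 7r (r^2 + 1/3).
Middle (r from 0 to 3): 609/4.
Outer (θ from 0 to 2π): 609π/2.

Therefore ∯_{∂V} F · n dS = 609π/2.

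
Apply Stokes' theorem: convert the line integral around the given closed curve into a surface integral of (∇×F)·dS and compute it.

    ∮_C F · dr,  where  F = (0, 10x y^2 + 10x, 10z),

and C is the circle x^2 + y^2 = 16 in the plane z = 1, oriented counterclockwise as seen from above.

Let S be the flat disk x^2 + y^2 ≤ 16 in the plane z = 1, with upward unit normal n̂ = ẑ. By Stokes' theorem,

    ∮_C F · dr = ∬_S (∇ × F) · n̂ dS = ∬_D (curl F)_z dA,

where D is the disk x^2 + y^2 ≤ 16.

Compute the curl of F = (0, 10x y^2 + 10x, 10z):
    (∇ × F)_x = ∂F_z/∂y - ∂F_y/∂z = 0,
    (∇ × F)_y = ∂F_x/∂z - ∂F_z/∂x = 0,
    (∇ × F)_z = ∂F_y/∂x - ∂F_x/∂y = 10y^2 + 10.

On z = 1, (curl F)_z = 10y^2 + 10.

Convert to polar (x = r cos θ, y = r sin θ, dA = r dr dθ); the integrand becomes 10r^2sin(θ)^2 + 10, so

    ∬_D (curl F)_z dA = ∫_0^{2π} ∫_0^{4} (10r^2sin(θ)^2 + 10) · r dr dθ.

Inner (r from 0 to 4): 640sin(θ)^2 + 80.
Outer (θ from 0 to 2π): 800π.

Therefore ∮_C F · dr = 800π.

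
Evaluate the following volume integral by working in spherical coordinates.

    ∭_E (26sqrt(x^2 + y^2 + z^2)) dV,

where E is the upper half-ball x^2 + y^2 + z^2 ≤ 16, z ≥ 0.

In spherical coordinates, x = ρ sin(φ) cos(θ), y = ρ sin(φ) sin(θ), z = ρ cos(φ), and dV = ρ^2 sin(φ) dρ dφ dθ.

The integrand becomes 26ρ, so

    ∭_E (26sqrt(x^2 + y^2 + z^2)) dV = ∫_{0}^{2π} ∫_{0}^{π/2} ∫_{0}^{4} (26ρ) · ρ^2 sin(φ) dρ dφ dθ.

Inner (ρ): 1664sin(φ).
Middle (φ): 1664.
Outer (θ): 3328π.

Therefore the triple integral equals 3328π.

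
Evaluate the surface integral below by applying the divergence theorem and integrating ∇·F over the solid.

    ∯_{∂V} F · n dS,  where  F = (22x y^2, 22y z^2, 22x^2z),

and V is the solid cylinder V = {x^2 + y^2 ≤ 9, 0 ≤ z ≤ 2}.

By the divergence theorem,

    ∯_{∂V} F · n dS = ∭_V (∇ · F) dV.

Compute the divergence:
    ∇ · F = ∂F_x/∂x + ∂F_y/∂y + ∂F_z/∂z = 22y^2 + 22z^2 + 22x^2 = 22x^2 + 22y^2 + 22z^2.

In cylindrical coordinates, x = r cos(θ), y = r sin(θ), z = z, dV = r dr dθ dz, with 0 ≤ r ≤ 3, 0 ≤ θ ≤ 2π, 0 ≤ z ≤ 2.

The integrand, after substitution and multiplying by the volume element, becomes (22r^2 + 22z^2) · r, so

    ∭_V (∇·F) dV = ∫_0^{2π} ∫_0^{3} ∫_0^{2} (22r^2 + 22z^2) · r dz dr dθ.

Inner (z from 0 to 2): 44r (r^2 + 4/3).
Middle (r from 0 to 3): 1155.
Outer (θ from 0 to 2π): 2310π.

Therefore ∯_{∂V} F · n dS = 2310π.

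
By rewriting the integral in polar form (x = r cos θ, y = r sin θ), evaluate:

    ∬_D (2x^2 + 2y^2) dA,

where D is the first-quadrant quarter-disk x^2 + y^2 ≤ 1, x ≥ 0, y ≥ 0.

The region D is 0 ≤ r ≤ 1, 0 ≤ θ ≤ π/2 in polar coordinates, where x = r cos(θ), y = r sin(θ), and dA = r dr dθ.

Under the substitution, the integrand becomes 2r^2, so

    ∬_D (2x^2 + 2y^2) dA = ∫_{0}^{π/2} ∫_{0}^{1} (2r^2) · r dr dθ.

Inner integral (in r): ∫_{0}^{1} (2r^2) · r dr = 1/2.

Outer integral (in θ): ∫_{0}^{π/2} (1/2) dθ = π/4.

Therefore ∬_D (2x^2 + 2y^2) dA = π/4.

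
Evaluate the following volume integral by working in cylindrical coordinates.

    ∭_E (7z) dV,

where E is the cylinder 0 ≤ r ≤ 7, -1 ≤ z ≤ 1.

In cylindrical coordinates, x = r cos(θ), y = r sin(θ), z = z, and dV = r dr dθ dz.

The integrand becomes 7z, so

    ∭_E (7z) dV = ∫_{0}^{2π} ∫_{0}^{7} ∫_{-1}^{1} (7z) · r dz dr dθ.

Inner (z): 0.
Middle (r from 0 to 7): 0.
Outer (θ): 0.

Therefore the triple integral equals 0.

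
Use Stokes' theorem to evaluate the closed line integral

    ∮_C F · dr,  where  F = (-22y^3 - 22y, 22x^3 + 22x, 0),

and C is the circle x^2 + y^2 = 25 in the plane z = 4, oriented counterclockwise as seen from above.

Let S be the flat disk x^2 + y^2 ≤ 25 in the plane z = 4, with upward unit normal n̂ = ẑ. By Stokes' theorem,

    ∮_C F · dr = ∬_S (∇ × F) · n̂ dS = ∬_D (curl F)_z dA,

where D is the disk x^2 + y^2 ≤ 25.

Compute the curl of F = (-22y^3 - 22y, 22x^3 + 22x, 0):
    (∇ × F)_x = ∂F_z/∂y - ∂F_y/∂z = 0,
    (∇ × F)_y = ∂F_x/∂z - ∂F_z/∂x = 0,
    (∇ × F)_z = ∂F_y/∂x - ∂F_x/∂y = 66x^2 + 66y^2 + 44.

On z = 4, (curl F)_z = 66x^2 + 66y^2 + 44.

Convert to polar (x = r cos θ, y = r sin θ, dA = r dr dθ); the integrand becomes 66r^2 + 44, so

    ∬_D (curl F)_z dA = ∫_0^{2π} ∫_0^{5} (66r^2 + 44) · r dr dθ.

Inner (r from 0 to 5): 21725/2.
Outer (θ from 0 to 2π): 21725π.

Therefore ∮_C F · dr = 21725π.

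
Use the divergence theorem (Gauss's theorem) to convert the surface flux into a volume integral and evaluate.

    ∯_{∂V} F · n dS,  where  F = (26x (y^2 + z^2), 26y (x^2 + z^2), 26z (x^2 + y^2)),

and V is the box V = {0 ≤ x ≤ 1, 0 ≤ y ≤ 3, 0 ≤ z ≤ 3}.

By the divergence theorem,

    ∯_{∂V} F · n dS = ∭_V (∇ · F) dV.

Compute the divergence:
    ∇ · F = ∂F_x/∂x + ∂F_y/∂y + ∂F_z/∂z = 26y^2 + 26z^2 + 26x^2 + 26z^2 + 26x^2 + 26y^2 = 52x^2 + 52y^2 + 52z^2.

V is a rectangular box, so dV = dx dy dz with 0 ≤ x ≤ 1, 0 ≤ y ≤ 3, 0 ≤ z ≤ 3.

Integrate (52x^2 + 52y^2 + 52z^2) over V as an iterated integral:

    ∭_V (∇·F) dV = ∫_0^{1} ∫_0^{3} ∫_0^{3} (52x^2 + 52y^2 + 52z^2) dz dy dx.

Inner (z from 0 to 3): 156x^2 + 156y^2 + 468.
Middle (y from 0 to 3): 468x^2 + 2808.
Outer (x from 0 to 1): 2964.

Therefore ∯_{∂V} F · n dS = 2964.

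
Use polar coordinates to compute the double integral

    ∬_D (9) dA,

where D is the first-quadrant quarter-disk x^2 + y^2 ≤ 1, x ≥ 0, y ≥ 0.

The region D is 0 ≤ r ≤ 1, 0 ≤ θ ≤ π/2 in polar coordinates, where x = r cos(θ), y = r sin(θ), and dA = r dr dθ.

Under the substitution, the integrand becomes 9, so

    ∬_D (9) dA = ∫_{0}^{π/2} ∫_{0}^{1} (9) · r dr dθ.

Inner integral (in r): ∫_{0}^{1} (9) · r dr = 9/2.

Outer integral (in θ): ∫_{0}^{π/2} (9/2) dθ = 9π/4.

Therefore ∬_D (9) dA = 9π/4.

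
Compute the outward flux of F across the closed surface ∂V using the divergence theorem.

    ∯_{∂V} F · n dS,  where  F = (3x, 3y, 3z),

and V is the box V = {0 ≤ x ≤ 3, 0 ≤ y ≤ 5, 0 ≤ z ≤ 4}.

By the divergence theorem,

    ∯_{∂V} F · n dS = ∭_V (∇ · F) dV.

Compute the divergence:
    ∇ · F = ∂F_x/∂x + ∂F_y/∂y + ∂F_z/∂z = 3 + 3 + 3 = 9.

V is a rectangular box, so dV = dx dy dz with 0 ≤ x ≤ 3, 0 ≤ y ≤ 5, 0 ≤ z ≤ 4.

Integrate (9) over V as an iterated integral:

    ∭_V (∇·F) dV = ∫_0^{3} ∫_0^{5} ∫_0^{4} (9) dz dy dx.

Inner (z from 0 to 4): 36.
Middle (y from 0 to 5): 180.
Outer (x from 0 to 3): 540.

Therefore ∯_{∂V} F · n dS = 540.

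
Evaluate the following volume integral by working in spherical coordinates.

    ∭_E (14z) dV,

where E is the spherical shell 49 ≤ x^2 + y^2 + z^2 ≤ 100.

In spherical coordinates, x = ρ sin(φ) cos(θ), y = ρ sin(φ) sin(θ), z = ρ cos(φ), and dV = ρ^2 sin(φ) dρ dφ dθ.

The integrand becomes 14ρ cos(φ), so

    ∭_E (14z) dV = ∫_{0}^{2π} ∫_{0}^{π} ∫_{7}^{10} (14ρ cos(φ)) · ρ^2 sin(φ) dρ dφ dθ.

Inner (ρ): 53193sin(2φ)/4.
Middle (φ): 0.
Outer (θ): 0.

Therefore the triple integral equals 0.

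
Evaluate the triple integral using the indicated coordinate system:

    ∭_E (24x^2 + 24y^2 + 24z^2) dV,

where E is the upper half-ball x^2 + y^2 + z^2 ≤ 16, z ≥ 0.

In spherical coordinates, x = ρ sin(φ) cos(θ), y = ρ sin(φ) sin(θ), z = ρ cos(φ), and dV = ρ^2 sin(φ) dρ dφ dθ.

The integrand becomes 24ρ^2, so

    ∭_E (24x^2 + 24y^2 + 24z^2) dV = ∫_{0}^{2π} ∫_{0}^{π/2} ∫_{0}^{4} (24ρ^2) · ρ^2 sin(φ) dρ dφ dθ.

Inner (ρ): 24576sin(φ)/5.
Middle (φ): 24576/5.
Outer (θ): 49152π/5.

Therefore the triple integral equals 49152π/5.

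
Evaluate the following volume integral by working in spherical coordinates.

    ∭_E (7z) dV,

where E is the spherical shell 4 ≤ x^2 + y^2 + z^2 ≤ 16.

In spherical coordinates, x = ρ sin(φ) cos(θ), y = ρ sin(φ) sin(θ), z = ρ cos(φ), and dV = ρ^2 sin(φ) dρ dφ dθ.

The integrand becomes 7ρ cos(φ), so

    ∭_E (7z) dV = ∫_{0}^{2π} ∫_{0}^{π} ∫_{2}^{4} (7ρ cos(φ)) · ρ^2 sin(φ) dρ dφ dθ.

Inner (ρ): 210sin(2φ).
Middle (φ): 0.
Outer (θ): 0.

Therefore the triple integral equals 0.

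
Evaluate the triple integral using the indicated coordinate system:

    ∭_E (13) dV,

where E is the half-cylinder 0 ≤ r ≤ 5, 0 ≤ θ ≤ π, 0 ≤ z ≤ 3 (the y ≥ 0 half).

In cylindrical coordinates, x = r cos(θ), y = r sin(θ), z = z, and dV = r dr dθ dz.

The integrand becomes 13, so

    ∭_E (13) dV = ∫_{0}^{π} ∫_{0}^{5} ∫_{0}^{3} (13) · r dz dr dθ.

Inner (z): 39r.
Middle (r from 0 to 5): 975/2.
Outer (θ): 975π/2.

Therefore the triple integral equals 975π/2.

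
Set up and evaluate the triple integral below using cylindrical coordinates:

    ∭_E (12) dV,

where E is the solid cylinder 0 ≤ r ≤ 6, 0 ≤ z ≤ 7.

In cylindrical coordinates, x = r cos(θ), y = r sin(θ), z = z, and dV = r dr dθ dz.

The integrand becomes 12, so

    ∭_E (12) dV = ∫_{0}^{2π} ∫_{0}^{6} ∫_{0}^{7} (12) · r dz dr dθ.

Inner (z): 84r.
Middle (r from 0 to 6): 1512.
Outer (θ): 3024π.

Therefore the triple integral equals 3024π.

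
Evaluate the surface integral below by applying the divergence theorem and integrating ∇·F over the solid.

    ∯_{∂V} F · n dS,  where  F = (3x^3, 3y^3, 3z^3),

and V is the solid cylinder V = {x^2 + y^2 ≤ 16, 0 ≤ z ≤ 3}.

By the divergence theorem,

    ∯_{∂V} F · n dS = ∭_V (∇ · F) dV.

Compute the divergence:
    ∇ · F = ∂F_x/∂x + ∂F_y/∂y + ∂F_z/∂z = 9x^2 + 9y^2 + 9z^2.

In cylindrical coordinates, x = r cos(θ), y = r sin(θ), z = z, dV = r dr dθ dz, with 0 ≤ r ≤ 4, 0 ≤ θ ≤ 2π, 0 ≤ z ≤ 3.

The integrand, after substitution and multiplying by the volume element, becomes (9r^2 + 9z^2) · r, so

    ∭_V (∇·F) dV = ∫_0^{2π} ∫_0^{4} ∫_0^{3} (9r^2 + 9z^2) · r dz dr dθ.

Inner (z from 0 to 3): 27r (r^2 + 3).
Middle (r from 0 to 4): 2376.
Outer (θ from 0 to 2π): 4752π.

Therefore ∯_{∂V} F · n dS = 4752π.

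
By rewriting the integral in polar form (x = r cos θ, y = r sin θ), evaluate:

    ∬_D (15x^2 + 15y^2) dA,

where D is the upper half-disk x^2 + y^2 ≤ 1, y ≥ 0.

The region D is 0 ≤ r ≤ 1, 0 ≤ θ ≤ π in polar coordinates, where x = r cos(θ), y = r sin(θ), and dA = r dr dθ.

Under the substitution, the integrand becomes 15r^2, so

    ∬_D (15x^2 + 15y^2) dA = ∫_{0}^{π} ∫_{0}^{1} (15r^2) · r dr dθ.

Inner integral (in r): ∫_{0}^{1} (15r^2) · r dr = 15/4.

Outer integral (in θ): ∫_{0}^{π} (15/4) dθ = 15π/4.

Therefore ∬_D (15x^2 + 15y^2) dA = 15π/4.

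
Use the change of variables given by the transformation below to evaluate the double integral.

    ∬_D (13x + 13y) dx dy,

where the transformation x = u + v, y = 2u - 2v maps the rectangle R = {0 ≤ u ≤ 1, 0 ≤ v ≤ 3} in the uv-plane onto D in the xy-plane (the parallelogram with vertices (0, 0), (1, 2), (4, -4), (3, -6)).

Compute the Jacobian determinant of (x, y) with respect to (u, v):

    ∂(x,y)/∂(u,v) = | 1  1 | = (1)(-2) - (1)(2) = -4.
                   | 2  -2 |

Its absolute value is |J| = 4 (the area scaling factor).

Substituting x = u + v, y = 2u - 2v into the integrand,

    13x + 13y → 39u - 13v,

so the integral becomes

    ∬_R (39u - 13v) · |J| du dv = ∫_0^1 ∫_0^3 (156u - 52v) dv du.

Inner (v): 468u - 234.
Outer (u): 0.

Therefore ∬_D (13x + 13y) dx dy = 0.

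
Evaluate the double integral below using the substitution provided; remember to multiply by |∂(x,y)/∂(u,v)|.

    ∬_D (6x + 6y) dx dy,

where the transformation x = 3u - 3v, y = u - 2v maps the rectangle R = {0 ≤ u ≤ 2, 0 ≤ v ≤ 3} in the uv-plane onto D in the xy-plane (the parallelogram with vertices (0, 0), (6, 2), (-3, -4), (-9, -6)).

Compute the Jacobian determinant of (x, y) with respect to (u, v):

    ∂(x,y)/∂(u,v) = | 3  -3 | = (3)(-2) - (-3)(1) = -3.
                   | 1  -2 |

Its absolute value is |J| = 3 (the area scaling factor).

Substituting x = 3u - 3v, y = u - 2v into the integrand,

    6x + 6y → 24u - 30v,

so the integral becomes

    ∬_R (24u - 30v) · |J| du dv = ∫_0^2 ∫_0^3 (72u - 90v) dv du.

Inner (v): 216u - 405.
Outer (u): -378.

Therefore ∬_D (6x + 6y) dx dy = -378.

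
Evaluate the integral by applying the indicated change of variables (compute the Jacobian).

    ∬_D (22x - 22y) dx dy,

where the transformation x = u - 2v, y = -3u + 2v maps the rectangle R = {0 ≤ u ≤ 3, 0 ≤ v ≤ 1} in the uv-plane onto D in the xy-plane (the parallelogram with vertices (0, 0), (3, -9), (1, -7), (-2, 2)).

Compute the Jacobian determinant of (x, y) with respect to (u, v):

    ∂(x,y)/∂(u,v) = | 1  -2 | = (1)(2) - (-2)(-3) = -4.
                   | -3  2 |

Its absolute value is |J| = 4 (the area scaling factor).

Substituting x = u - 2v, y = -3u + 2v into the integrand,

    22x - 22y → 88u - 88v,

so the integral becomes

    ∬_R (88u - 88v) · |J| du dv = ∫_0^3 ∫_0^1 (352u - 352v) dv du.

Inner (v): 352u - 176.
Outer (u): 1056.

Therefore ∬_D (22x - 22y) dx dy = 1056.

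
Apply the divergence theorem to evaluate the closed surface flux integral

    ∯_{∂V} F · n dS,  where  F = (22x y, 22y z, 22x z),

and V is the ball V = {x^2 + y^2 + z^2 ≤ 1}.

By the divergence theorem,

    ∯_{∂V} F · n dS = ∭_V (∇ · F) dV.

Compute the divergence:
    ∇ · F = ∂F_x/∂x + ∂F_y/∂y + ∂F_z/∂z = 22y + 22z + 22x = 22x + 22y + 22z.

In spherical coordinates, x = ρ sin(φ) cos(θ), y = ρ sin(φ) sin(θ), z = ρ cos(φ), dV = ρ^2 sin(φ) dρ dφ dθ, with 0 ≤ ρ ≤ 1, 0 ≤ φ ≤ π, 0 ≤ θ ≤ 2π.

The integrand, after substitution and multiplying by the volume element, becomes (22ρ (sqrt(2)sin(φ)sin(θ + π/4) + cos(φ))) · ρ^2 sin(φ), so

    ∭_V (∇·F) dV = ∫_0^{2π} ∫_0^{π} ∫_0^{1} (22ρ (sqrt(2)sin(φ)sin(θ + π/4) + cos(φ))) · ρ^2 sin(φ) dρ dφ dθ.

Inner (ρ from 0 to 1): 11(sqrt(2)sin(φ)sin(θ + π/4) + cos(φ))sin(φ)/2.
Middle (φ from 0 to π): 11sqrt(2)π sin(θ + π/4)/4.
Outer (θ from 0 to 2π): 0.

Therefore ∯_{∂V} F · n dS = 0.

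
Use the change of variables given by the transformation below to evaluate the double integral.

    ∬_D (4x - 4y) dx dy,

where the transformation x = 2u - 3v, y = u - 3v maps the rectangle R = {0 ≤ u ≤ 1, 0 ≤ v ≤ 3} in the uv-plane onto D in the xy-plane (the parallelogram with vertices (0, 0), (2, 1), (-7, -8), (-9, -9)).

Compute the Jacobian determinant of (x, y) with respect to (u, v):

    ∂(x,y)/∂(u,v) = | 2  -3 | = (2)(-3) - (-3)(1) = -3.
                   | 1  -3 |

Its absolute value is |J| = 3 (the area scaling factor).

Substituting x = 2u - 3v, y = u - 3v into the integrand,

    4x - 4y → 4u,

so the integral becomes

    ∬_R (4u) · |J| du dv = ∫_0^1 ∫_0^3 (12u) dv du.

Inner (v): 36u.
Outer (u): 18.

Therefore ∬_D (4x - 4y) dx dy = 18.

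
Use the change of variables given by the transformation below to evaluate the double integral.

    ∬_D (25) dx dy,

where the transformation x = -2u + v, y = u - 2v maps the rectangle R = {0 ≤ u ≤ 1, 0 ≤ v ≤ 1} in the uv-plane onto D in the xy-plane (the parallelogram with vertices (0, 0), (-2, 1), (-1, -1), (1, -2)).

Compute the Jacobian determinant of (x, y) with respect to (u, v):

    ∂(x,y)/∂(u,v) = | -2  1 | = (-2)(-2) - (1)(1) = 3.
                   | 1  -2 |

Its absolute value is |J| = 3 (the area scaling factor).

Substituting x = -2u + v, y = u - 2v into the integrand,

    25 → 25,

so the integral becomes

    ∬_R (25) · |J| du dv = ∫_0^1 ∫_0^1 (75) dv du.

Inner (v): 75.
Outer (u): 75.

Therefore ∬_D (25) dx dy = 75.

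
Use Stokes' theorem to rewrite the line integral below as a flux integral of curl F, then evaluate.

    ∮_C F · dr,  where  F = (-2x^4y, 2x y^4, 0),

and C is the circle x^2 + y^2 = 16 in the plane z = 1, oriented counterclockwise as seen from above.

Let S be the flat disk x^2 + y^2 ≤ 16 in the plane z = 1, with upward unit normal n̂ = ẑ. By Stokes' theorem,

    ∮_C F · dr = ∬_S (∇ × F) · n̂ dS = ∬_D (curl F)_z dA,

where D is the disk x^2 + y^2 ≤ 16.

Compute the curl of F = (-2x^4y, 2x y^4, 0):
    (∇ × F)_x = ∂F_z/∂y - ∂F_y/∂z = 0,
    (∇ × F)_y = ∂F_x/∂z - ∂F_z/∂x = 0,
    (∇ × F)_z = ∂F_y/∂x - ∂F_x/∂y = 2x^4 + 2y^4.

On z = 1, (curl F)_z = 2x^4 + 2y^4.

Convert to polar (x = r cos θ, y = r sin θ, dA = r dr dθ); the integrand becomes 2r^4(sin(θ)^4 + cos(θ)^4), so

    ∬_D (curl F)_z dA = ∫_0^{2π} ∫_0^{4} (2r^4(sin(θ)^4 + cos(θ)^4)) · r dr dθ.

Inner (r from 0 to 4): 4096sin(θ)^4/3 + 4096cos(θ)^4/3.
Outer (θ from 0 to 2π): 2048π.

Therefore ∮_C F · dr = 2048π.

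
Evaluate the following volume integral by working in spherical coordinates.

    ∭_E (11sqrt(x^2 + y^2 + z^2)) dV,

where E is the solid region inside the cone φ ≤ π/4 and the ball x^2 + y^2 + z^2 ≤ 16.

In spherical coordinates, x = ρ sin(φ) cos(θ), y = ρ sin(φ) sin(θ), z = ρ cos(φ), and dV = ρ^2 sin(φ) dρ dφ dθ.

The integrand becomes 11ρ, so

    ∭_E (11sqrt(x^2 + y^2 + z^2)) dV = ∫_{0}^{2π} ∫_{0}^{π/4} ∫_{0}^{4} (11ρ) · ρ^2 sin(φ) dρ dφ dθ.

Inner (ρ): 704sin(φ).
Middle (φ): 704 - 352sqrt(2).
Outer (θ): 704π (2 - sqrt(2)).

Therefore the triple integral equals 704π (2 - sqrt(2)).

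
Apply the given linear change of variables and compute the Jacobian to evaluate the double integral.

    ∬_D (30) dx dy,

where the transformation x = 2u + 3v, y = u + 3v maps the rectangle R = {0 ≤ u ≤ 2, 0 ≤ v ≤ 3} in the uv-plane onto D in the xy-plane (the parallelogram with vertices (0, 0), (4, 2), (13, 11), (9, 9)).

Compute the Jacobian determinant of (x, y) with respect to (u, v):

    ∂(x,y)/∂(u,v) = | 2  3 | = (2)(3) - (3)(1) = 3.
                   | 1  3 |

Its absolute value is |J| = 3 (the area scaling factor).

Substituting x = 2u + 3v, y = u + 3v into the integrand,

    30 → 30,

so the integral becomes

    ∬_R (30) · |J| du dv = ∫_0^2 ∫_0^3 (90) dv du.

Inner (v): 270.
Outer (u): 540.

Therefore ∬_D (30) dx dy = 540.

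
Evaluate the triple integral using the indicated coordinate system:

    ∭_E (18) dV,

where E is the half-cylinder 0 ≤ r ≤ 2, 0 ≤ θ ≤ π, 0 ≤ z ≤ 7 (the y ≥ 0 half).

In cylindrical coordinates, x = r cos(θ), y = r sin(θ), z = z, and dV = r dr dθ dz.

The integrand becomes 18, so

    ∭_E (18) dV = ∫_{0}^{π} ∫_{0}^{2} ∫_{0}^{7} (18) · r dz dr dθ.

Inner (z): 126r.
Middle (r from 0 to 2): 252.
Outer (θ): 252π.

Therefore the triple integral equals 252π.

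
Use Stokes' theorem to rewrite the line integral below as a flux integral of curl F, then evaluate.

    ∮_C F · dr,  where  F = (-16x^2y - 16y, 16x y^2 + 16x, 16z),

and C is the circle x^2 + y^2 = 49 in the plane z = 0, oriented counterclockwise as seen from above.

Let S be the flat disk x^2 + y^2 ≤ 49 in the plane z = 0, with upward unit normal n̂ = ẑ. By Stokes' theorem,

    ∮_C F · dr = ∬_S (∇ × F) · n̂ dS = ∬_D (curl F)_z dA,

where D is the disk x^2 + y^2 ≤ 49.

Compute the curl of F = (-16x^2y - 16y, 16x y^2 + 16x, 16z):
    (∇ × F)_x = ∂F_z/∂y - ∂F_y/∂z = 0,
    (∇ × F)_y = ∂F_x/∂z - ∂F_z/∂x = 0,
    (∇ × F)_z = ∂F_y/∂x - ∂F_x/∂y = 16x^2 + 16y^2 + 32.

On z = 0, (curl F)_z = 16x^2 + 16y^2 + 32.

Convert to polar (x = r cos θ, y = r sin θ, dA = r dr dθ); the integrand becomes 16r^2 + 32, so

    ∬_D (curl F)_z dA = ∫_0^{2π} ∫_0^{7} (16r^2 + 32) · r dr dθ.

Inner (r from 0 to 7): 10388.
Outer (θ from 0 to 2π): 20776π.

Therefore ∮_C F · dr = 20776π.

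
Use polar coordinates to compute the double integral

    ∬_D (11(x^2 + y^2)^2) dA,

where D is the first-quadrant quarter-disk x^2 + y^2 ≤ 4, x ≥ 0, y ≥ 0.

The region D is 0 ≤ r ≤ 2, 0 ≤ θ ≤ π/2 in polar coordinates, where x = r cos(θ), y = r sin(θ), and dA = r dr dθ.

Under the substitution, the integrand becomes 11r^4, so

    ∬_D (11(x^2 + y^2)^2) dA = ∫_{0}^{π/2} ∫_{0}^{2} (11r^4) · r dr dθ.

Inner integral (in r): ∫_{0}^{2} (11r^4) · r dr = 352/3.

Outer integral (in θ): ∫_{0}^{π/2} (352/3) dθ = 176π/3.

Therefore ∬_D (11(x^2 + y^2)^2) dA = 176π/3.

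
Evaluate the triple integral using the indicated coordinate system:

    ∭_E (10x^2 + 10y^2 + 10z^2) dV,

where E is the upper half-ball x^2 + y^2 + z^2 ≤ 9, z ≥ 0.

In spherical coordinates, x = ρ sin(φ) cos(θ), y = ρ sin(φ) sin(θ), z = ρ cos(φ), and dV = ρ^2 sin(φ) dρ dφ dθ.

The integrand becomes 10ρ^2, so

    ∭_E (10x^2 + 10y^2 + 10z^2) dV = ∫_{0}^{2π} ∫_{0}^{π/2} ∫_{0}^{3} (10ρ^2) · ρ^2 sin(φ) dρ dφ dθ.

Inner (ρ): 486sin(φ).
Middle (φ): 486.
Outer (θ): 972π.

Therefore the triple integral equals 972π.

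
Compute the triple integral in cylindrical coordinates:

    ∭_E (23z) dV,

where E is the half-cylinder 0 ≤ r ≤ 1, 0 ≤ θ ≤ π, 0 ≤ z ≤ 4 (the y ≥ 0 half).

In cylindrical coordinates, x = r cos(θ), y = r sin(θ), z = z, and dV = r dr dθ dz.

The integrand becomes 23z, so

    ∭_E (23z) dV = ∫_{0}^{π} ∫_{0}^{1} ∫_{0}^{4} (23z) · r dz dr dθ.

Inner (z): 184r.
Middle (r from 0 to 1): 92.
Outer (θ): 92π.

Therefore the triple integral equals 92π.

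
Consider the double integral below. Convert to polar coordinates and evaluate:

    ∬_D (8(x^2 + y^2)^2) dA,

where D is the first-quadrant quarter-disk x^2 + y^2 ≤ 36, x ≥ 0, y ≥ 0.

The region D is 0 ≤ r ≤ 6, 0 ≤ θ ≤ π/2 in polar coordinates, where x = r cos(θ), y = r sin(θ), and dA = r dr dθ.

Under the substitution, the integrand becomes 8r^4, so

    ∬_D (8(x^2 + y^2)^2) dA = ∫_{0}^{π/2} ∫_{0}^{6} (8r^4) · r dr dθ.

Inner integral (in r): ∫_{0}^{6} (8r^4) · r dr = 62208.

Outer integral (in θ): ∫_{0}^{π/2} (62208) dθ = 31104π.

Therefore ∬_D (8(x^2 + y^2)^2) dA = 31104π.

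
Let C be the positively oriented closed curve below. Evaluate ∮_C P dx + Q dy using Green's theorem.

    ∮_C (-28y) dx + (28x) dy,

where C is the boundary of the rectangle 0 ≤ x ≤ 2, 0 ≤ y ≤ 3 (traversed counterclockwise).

Green's theorem converts the closed line integral into a double integral over the enclosed region D:

    ∮_C P dx + Q dy = ∬_D (∂Q/∂x - ∂P/∂y) dA.

Here P = -28y, Q = 28x, so

    ∂Q/∂x = 28,    ∂P/∂y = -28,
    ∂Q/∂x - ∂P/∂y = 56.

D is the region 0 ≤ x ≤ 2, 0 ≤ y ≤ 3. Evaluating the double integral:

    ∬_D (56) dA = ∫_0^{2} ∫_0^{3} (56) dy dx.

Inner (y from 0 to 3): 168.
Outer (x from 0 to 2): 336.

Therefore ∮_C P dx + Q dy = 336.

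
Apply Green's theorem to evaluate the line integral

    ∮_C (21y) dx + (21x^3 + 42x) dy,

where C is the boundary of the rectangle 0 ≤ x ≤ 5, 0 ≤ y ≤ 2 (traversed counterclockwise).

Green's theorem converts the closed line integral into a double integral over the enclosed region D:

    ∮_C P dx + Q dy = ∬_D (∂Q/∂x - ∂P/∂y) dA.

Here P = 21y, Q = 21x^3 + 42x, so

    ∂Q/∂x = 63x^2 + 42,    ∂P/∂y = 21,
    ∂Q/∂x - ∂P/∂y = 63x^2 + 21.

D is the region 0 ≤ x ≤ 5, 0 ≤ y ≤ 2. Evaluating the double integral:

    ∬_D (63x^2 + 21) dA = ∫_0^{5} ∫_0^{2} (63x^2 + 21) dy dx.

Inner (y from 0 to 2): 126x^2 + 42.
Outer (x from 0 to 5): 5460.

Therefore ∮_C P dx + Q dy = 5460.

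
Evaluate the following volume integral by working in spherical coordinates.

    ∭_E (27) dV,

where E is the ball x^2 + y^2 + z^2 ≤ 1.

In spherical coordinates, x = ρ sin(φ) cos(θ), y = ρ sin(φ) sin(θ), z = ρ cos(φ), and dV = ρ^2 sin(φ) dρ dφ dθ.

The integrand becomes 27, so

    ∭_E (27) dV = ∫_{0}^{2π} ∫_{0}^{π} ∫_{0}^{1} (27) · ρ^2 sin(φ) dρ dφ dθ.

Inner (ρ): 9sin(φ).
Middle (φ): 18.
Outer (θ): 36π.

Therefore the triple integral equals 36π.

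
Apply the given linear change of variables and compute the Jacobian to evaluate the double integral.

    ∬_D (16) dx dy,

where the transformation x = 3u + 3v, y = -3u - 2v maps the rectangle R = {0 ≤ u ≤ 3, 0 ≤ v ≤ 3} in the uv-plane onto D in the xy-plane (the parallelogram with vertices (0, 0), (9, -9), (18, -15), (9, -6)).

Compute the Jacobian determinant of (x, y) with respect to (u, v):

    ∂(x,y)/∂(u,v) = | 3  3 | = (3)(-2) - (3)(-3) = 3.
                   | -3  -2 |

Its absolute value is |J| = 3 (the area scaling factor).

Substituting x = 3u + 3v, y = -3u - 2v into the integrand,

    16 → 16,

so the integral becomes

    ∬_R (16) · |J| du dv = ∫_0^3 ∫_0^3 (48) dv du.

Inner (v): 144.
Outer (u): 432.

Therefore ∬_D (16) dx dy = 432.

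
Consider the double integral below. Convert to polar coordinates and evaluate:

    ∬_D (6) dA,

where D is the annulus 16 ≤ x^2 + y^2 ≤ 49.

The region D is 4 ≤ r ≤ 7, 0 ≤ θ ≤ 2π in polar coordinates, where x = r cos(θ), y = r sin(θ), and dA = r dr dθ.

Under the substitution, the integrand becomes 6, so

    ∬_D (6) dA = ∫_{0}^{2π} ∫_{4}^{7} (6) · r dr dθ.

Inner integral (in r): ∫_{4}^{7} (6) · r dr = 99.

Outer integral (in θ): ∫_{0}^{2π} (99) dθ = 198π.

Therefore ∬_D (6) dA = 198π.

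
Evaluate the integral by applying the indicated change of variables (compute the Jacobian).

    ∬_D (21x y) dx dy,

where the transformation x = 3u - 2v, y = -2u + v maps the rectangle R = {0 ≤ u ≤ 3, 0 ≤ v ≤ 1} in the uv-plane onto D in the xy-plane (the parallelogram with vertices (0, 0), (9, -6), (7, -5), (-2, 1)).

Compute the Jacobian determinant of (x, y) with respect to (u, v):

    ∂(x,y)/∂(u,v) = | 3  -2 | = (3)(1) - (-2)(-2) = -1.
                   | -2  1 |

Its absolute value is |J| = 1 (the area scaling factor).

Substituting x = 3u - 2v, y = -2u + v into the integrand,

    21x y → -126u^2 + 147u v - 42v^2,

so the integral becomes

    ∬_R (-126u^2 + 147u v - 42v^2) · |J| du dv = ∫_0^3 ∫_0^1 (-126u^2 + 147u v - 42v^2) dv du.

Inner (v): -126u^2 + 147u/2 - 14.
Outer (u): -3381/4.

Therefore ∬_D (21x y) dx dy = -3381/4.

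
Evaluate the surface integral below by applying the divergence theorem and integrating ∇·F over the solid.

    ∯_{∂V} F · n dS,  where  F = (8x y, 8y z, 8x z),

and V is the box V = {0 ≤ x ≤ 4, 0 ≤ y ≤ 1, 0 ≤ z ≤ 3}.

By the divergence theorem,

    ∯_{∂V} F · n dS = ∭_V (∇ · F) dV.

Compute the divergence:
    ∇ · F = ∂F_x/∂x + ∂F_y/∂y + ∂F_z/∂z = 8y + 8z + 8x = 8x + 8y + 8z.

V is a rectangular box, so dV = dx dy dz with 0 ≤ x ≤ 4, 0 ≤ y ≤ 1, 0 ≤ z ≤ 3.

Integrate (8x + 8y + 8z) over V as an iterated integral:

    ∭_V (∇·F) dV = ∫_0^{4} ∫_0^{1} ∫_0^{3} (8x + 8y + 8z) dz dy dx.

Inner (z from 0 to 3): 24x + 24y + 36.
Middle (y from 0 to 1): 24x + 48.
Outer (x from 0 to 4): 384.

Therefore ∯_{∂V} F · n dS = 384.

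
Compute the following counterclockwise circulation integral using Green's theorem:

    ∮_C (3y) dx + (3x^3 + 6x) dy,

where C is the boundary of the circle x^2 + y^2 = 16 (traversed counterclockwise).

Green's theorem converts the closed line integral into a double integral over the enclosed region D:

    ∮_C P dx + Q dy = ∬_D (∂Q/∂x - ∂P/∂y) dA.

Here P = 3y, Q = 3x^3 + 6x, so

    ∂Q/∂x = 9x^2 + 6,    ∂P/∂y = 3,
    ∂Q/∂x - ∂P/∂y = 9x^2 + 3.

D is the region x^2 + y^2 ≤ 16. Evaluating the double integral:

In polar coordinates (x = r cos θ, y = r sin θ, dA = r dr dθ) the integrand becomes 9r^2cos(θ)^2 + 3, so

    ∬_D (9x^2 + 3) dA = ∫_0^{2π} ∫_0^{4} (9r^2cos(θ)^2 + 3) · r dr dθ.

Inner (r from 0 to 4): 576cos(θ)^2 + 24.
Outer (θ from 0 to 2π): 624π.

Therefore ∮_C P dx + Q dy = 624π.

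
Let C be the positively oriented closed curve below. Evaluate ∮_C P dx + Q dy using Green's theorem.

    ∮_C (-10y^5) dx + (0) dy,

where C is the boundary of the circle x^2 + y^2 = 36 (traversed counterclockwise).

Green's theorem converts the closed line integral into a double integral over the enclosed region D:

    ∮_C P dx + Q dy = ∬_D (∂Q/∂x - ∂P/∂y) dA.

Here P = -10y^5, Q = 0, so

    ∂Q/∂x = 0,    ∂P/∂y = -50y^4,
    ∂Q/∂x - ∂P/∂y = 50y^4.

D is the region x^2 + y^2 ≤ 36. Evaluating the double integral:

In polar coordinates (x = r cos θ, y = r sin θ, dA = r dr dθ) the integrand becomes 50r^4sin(θ)^4, so

    ∬_D (50y^4) dA = ∫_0^{2π} ∫_0^{6} (50r^4sin(θ)^4) · r dr dθ.

Inner (r from 0 to 6): 388800sin(θ)^4.
Outer (θ from 0 to 2π): 291600π.

Therefore ∮_C P dx + Q dy = 291600π.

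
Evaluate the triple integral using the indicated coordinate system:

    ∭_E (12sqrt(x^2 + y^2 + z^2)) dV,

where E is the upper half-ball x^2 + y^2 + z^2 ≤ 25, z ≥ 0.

In spherical coordinates, x = ρ sin(φ) cos(θ), y = ρ sin(φ) sin(θ), z = ρ cos(φ), and dV = ρ^2 sin(φ) dρ dφ dθ.

The integrand becomes 12ρ, so

    ∭_E (12sqrt(x^2 + y^2 + z^2)) dV = ∫_{0}^{2π} ∫_{0}^{π/2} ∫_{0}^{5} (12ρ) · ρ^2 sin(φ) dρ dφ dθ.

Inner (ρ): 1875sin(φ).
Middle (φ): 1875.
Outer (θ): 3750π.

Therefore the triple integral equals 3750π.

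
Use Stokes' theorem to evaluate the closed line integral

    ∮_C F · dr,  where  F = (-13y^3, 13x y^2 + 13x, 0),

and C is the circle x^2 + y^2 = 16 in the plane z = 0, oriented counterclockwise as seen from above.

Let S be the flat disk x^2 + y^2 ≤ 16 in the plane z = 0, with upward unit normal n̂ = ẑ. By Stokes' theorem,

    ∮_C F · dr = ∬_S (∇ × F) · n̂ dS = ∬_D (curl F)_z dA,

where D is the disk x^2 + y^2 ≤ 16.

Compute the curl of F = (-13y^3, 13x y^2 + 13x, 0):
    (∇ × F)_x = ∂F_z/∂y - ∂F_y/∂z = 0,
    (∇ × F)_y = ∂F_x/∂z - ∂F_z/∂x = 0,
    (∇ × F)_z = ∂F_y/∂x - ∂F_x/∂y = 52y^2 + 13.

On z = 0, (curl F)_z = 52y^2 + 13.

Convert to polar (x = r cos θ, y = r sin θ, dA = r dr dθ); the integrand becomes 52r^2sin(θ)^2 + 13, so

    ∬_D (curl F)_z dA = ∫_0^{2π} ∫_0^{4} (52r^2sin(θ)^2 + 13) · r dr dθ.

Inner (r from 0 to 4): 3328sin(θ)^2 + 104.
Outer (θ from 0 to 2π): 3536π.

Therefore ∮_C F · dr = 3536π.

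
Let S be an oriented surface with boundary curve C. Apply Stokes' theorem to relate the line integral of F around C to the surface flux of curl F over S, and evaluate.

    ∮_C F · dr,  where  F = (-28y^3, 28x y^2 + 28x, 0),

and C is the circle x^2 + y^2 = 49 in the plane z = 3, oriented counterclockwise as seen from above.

Let S be the flat disk x^2 + y^2 ≤ 49 in the plane z = 3, with upward unit normal n̂ = ẑ. By Stokes' theorem,

    ∮_C F · dr = ∬_S (∇ × F) · n̂ dS = ∬_D (curl F)_z dA,

where D is the disk x^2 + y^2 ≤ 49.

Compute the curl of F = (-28y^3, 28x y^2 + 28x, 0):
    (∇ × F)_x = ∂F_z/∂y - ∂F_y/∂z = 0,
    (∇ × F)_y = ∂F_x/∂z - ∂F_z/∂x = 0,
    (∇ × F)_z = ∂F_y/∂x - ∂F_x/∂y = 112y^2 + 28.

On z = 3, (curl F)_z = 112y^2 + 28.

Convert to polar (x = r cos θ, y = r sin θ, dA = r dr dθ); the integrand becomes 112r^2sin(θ)^2 + 28, so

    ∬_D (curl F)_z dA = ∫_0^{2π} ∫_0^{7} (112r^2sin(θ)^2 + 28) · r dr dθ.

Inner (r from 0 to 7): 67228sin(θ)^2 + 686.
Outer (θ from 0 to 2π): 68600π.

Therefore ∮_C F · dr = 68600π.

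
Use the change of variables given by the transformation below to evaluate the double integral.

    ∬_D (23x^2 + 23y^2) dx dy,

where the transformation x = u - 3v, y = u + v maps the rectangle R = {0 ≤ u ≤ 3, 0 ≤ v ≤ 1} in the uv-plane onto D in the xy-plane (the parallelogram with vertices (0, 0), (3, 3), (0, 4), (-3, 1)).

Compute the Jacobian determinant of (x, y) with respect to (u, v):

    ∂(x,y)/∂(u,v) = | 1  -3 | = (1)(1) - (-3)(1) = 4.
                   | 1  1 |

Its absolute value is |J| = 4 (the area scaling factor).

Substituting x = u - 3v, y = u + v into the integrand,

    23x^2 + 23y^2 → 46u^2 - 92u v + 230v^2,

so the integral becomes

    ∬_R (46u^2 - 92u v + 230v^2) · |J| du dv = ∫_0^3 ∫_0^1 (184u^2 - 368u v + 920v^2) dv du.

Inner (v): 184u^2 - 184u + 920/3.
Outer (u): 1748.

Therefore ∬_D (23x^2 + 23y^2) dx dy = 1748.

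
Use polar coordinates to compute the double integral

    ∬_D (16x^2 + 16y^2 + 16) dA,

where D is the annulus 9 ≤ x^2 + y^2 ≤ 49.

The region D is 3 ≤ r ≤ 7, 0 ≤ θ ≤ 2π in polar coordinates, where x = r cos(θ), y = r sin(θ), and dA = r dr dθ.

Under the substitution, the integrand becomes 16r^2 + 16, so

    ∬_D (16x^2 + 16y^2 + 16) dA = ∫_{0}^{2π} ∫_{3}^{7} (16r^2 + 16) · r dr dθ.

Inner integral (in r): ∫_{3}^{7} (16r^2 + 16) · r dr = 9600.

Outer integral (in θ): ∫_{0}^{2π} (9600) dθ = 19200π.

Therefore ∬_D (16x^2 + 16y^2 + 16) dA = 19200π.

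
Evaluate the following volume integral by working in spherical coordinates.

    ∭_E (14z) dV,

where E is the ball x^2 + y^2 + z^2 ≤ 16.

In spherical coordinates, x = ρ sin(φ) cos(θ), y = ρ sin(φ) sin(θ), z = ρ cos(φ), and dV = ρ^2 sin(φ) dρ dφ dθ.

The integrand becomes 14ρ cos(φ), so

    ∭_E (14z) dV = ∫_{0}^{2π} ∫_{0}^{π} ∫_{0}^{4} (14ρ cos(φ)) · ρ^2 sin(φ) dρ dφ dθ.

Inner (ρ): 448sin(2φ).
Middle (φ): 0.
Outer (θ): 0.

Therefore the triple integral equals 0.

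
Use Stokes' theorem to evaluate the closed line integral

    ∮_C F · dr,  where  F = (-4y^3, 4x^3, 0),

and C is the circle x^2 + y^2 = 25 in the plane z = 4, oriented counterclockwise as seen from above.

Let S be the flat disk x^2 + y^2 ≤ 25 in the plane z = 4, with upward unit normal n̂ = ẑ. By Stokes' theorem,

    ∮_C F · dr = ∬_S (∇ × F) · n̂ dS = ∬_D (curl F)_z dA,

where D is the disk x^2 + y^2 ≤ 25.

Compute the curl of F = (-4y^3, 4x^3, 0):
    (∇ × F)_x = ∂F_z/∂y - ∂F_y/∂z = 0,
    (∇ × F)_y = ∂F_x/∂z - ∂F_z/∂x = 0,
    (∇ × F)_z = ∂F_y/∂x - ∂F_x/∂y = 12x^2 + 12y^2.

On z = 4, (curl F)_z = 12x^2 + 12y^2.

Convert to polar (x = r cos θ, y = r sin θ, dA = r dr dθ); the integrand becomes 12r^2, so

    ∬_D (curl F)_z dA = ∫_0^{2π} ∫_0^{5} (12r^2) · r dr dθ.

Inner (r from 0 to 5): 1875.
Outer (θ from 0 to 2π): 3750π.

Therefore ∮_C F · dr = 3750π.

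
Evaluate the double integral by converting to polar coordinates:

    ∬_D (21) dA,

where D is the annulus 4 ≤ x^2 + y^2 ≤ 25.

The region D is 2 ≤ r ≤ 5, 0 ≤ θ ≤ 2π in polar coordinates, where x = r cos(θ), y = r sin(θ), and dA = r dr dθ.

Under the substitution, the integrand becomes 21, so

    ∬_D (21) dA = ∫_{0}^{2π} ∫_{2}^{5} (21) · r dr dθ.

Inner integral (in r): ∫_{2}^{5} (21) · r dr = 441/2.

Outer integral (in θ): ∫_{0}^{2π} (441/2) dθ = 441π.

Therefore ∬_D (21) dA = 441π.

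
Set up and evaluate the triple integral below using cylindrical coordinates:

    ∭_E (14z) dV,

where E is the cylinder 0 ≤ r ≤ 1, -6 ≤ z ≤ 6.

In cylindrical coordinates, x = r cos(θ), y = r sin(θ), z = z, and dV = r dr dθ dz.

The integrand becomes 14z, so

    ∭_E (14z) dV = ∫_{0}^{2π} ∫_{0}^{1} ∫_{-6}^{6} (14z) · r dz dr dθ.

Inner (z): 0.
Middle (r from 0 to 1): 0.
Outer (θ): 0.

Therefore the triple integral equals 0.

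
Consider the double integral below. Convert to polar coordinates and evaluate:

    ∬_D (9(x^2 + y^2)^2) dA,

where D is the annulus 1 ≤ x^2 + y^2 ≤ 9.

The region D is 1 ≤ r ≤ 3, 0 ≤ θ ≤ 2π in polar coordinates, where x = r cos(θ), y = r sin(θ), and dA = r dr dθ.

Under the substitution, the integrand becomes 9r^4, so

    ∬_D (9(x^2 + y^2)^2) dA = ∫_{0}^{2π} ∫_{1}^{3} (9r^4) · r dr dθ.

Inner integral (in r): ∫_{1}^{3} (9r^4) · r dr = 1092.

Outer integral (in θ): ∫_{0}^{2π} (1092) dθ = 2184π.

Therefore ∬_D (9(x^2 + y^2)^2) dA = 2184π.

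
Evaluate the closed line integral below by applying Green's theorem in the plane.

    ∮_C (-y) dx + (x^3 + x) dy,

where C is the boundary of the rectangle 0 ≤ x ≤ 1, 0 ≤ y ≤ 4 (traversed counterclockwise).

Green's theorem converts the closed line integral into a double integral over the enclosed region D:

    ∮_C P dx + Q dy = ∬_D (∂Q/∂x - ∂P/∂y) dA.

Here P = -y, Q = x^3 + x, so

    ∂Q/∂x = 3x^2 + 1,    ∂P/∂y = -1,
    ∂Q/∂x - ∂P/∂y = 3x^2 + 2.

D is the region 0 ≤ x ≤ 1, 0 ≤ y ≤ 4. Evaluating the double integral:

    ∬_D (3x^2 + 2) dA = ∫_0^{1} ∫_0^{4} (3x^2 + 2) dy dx.

Inner (y from 0 to 4): 12x^2 + 8.
Outer (x from 0 to 1): 12.

Therefore ∮_C P dx + Q dy = 12.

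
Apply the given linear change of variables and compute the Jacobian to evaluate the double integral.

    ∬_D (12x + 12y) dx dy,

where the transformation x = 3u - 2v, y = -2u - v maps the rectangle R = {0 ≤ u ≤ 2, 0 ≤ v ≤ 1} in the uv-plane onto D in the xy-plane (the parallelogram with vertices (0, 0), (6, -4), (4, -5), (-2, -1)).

Compute the Jacobian determinant of (x, y) with respect to (u, v):

    ∂(x,y)/∂(u,v) = | 3  -2 | = (3)(-1) - (-2)(-2) = -7.
                   | -2  -1 |

Its absolute value is |J| = 7 (the area scaling factor).

Substituting x = 3u - 2v, y = -2u - v into the integrand,

    12x + 12y → 12u - 36v,

so the integral becomes

    ∬_R (12u - 36v) · |J| du dv = ∫_0^2 ∫_0^1 (84u - 252v) dv du.

Inner (v): 84u - 126.
Outer (u): -84.

Therefore ∬_D (12x + 12y) dx dy = -84.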